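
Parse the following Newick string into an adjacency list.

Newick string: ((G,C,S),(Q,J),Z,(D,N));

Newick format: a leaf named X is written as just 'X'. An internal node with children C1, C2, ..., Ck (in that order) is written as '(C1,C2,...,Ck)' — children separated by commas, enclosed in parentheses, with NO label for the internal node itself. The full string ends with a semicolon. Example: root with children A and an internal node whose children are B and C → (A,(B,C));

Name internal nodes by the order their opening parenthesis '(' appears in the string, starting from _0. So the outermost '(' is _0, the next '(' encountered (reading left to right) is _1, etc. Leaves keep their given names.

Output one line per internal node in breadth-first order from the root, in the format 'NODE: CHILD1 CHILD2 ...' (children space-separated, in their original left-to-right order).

Answer: _0: _1 _2 Z _3
_1: G C S
_2: Q J
_3: D N

Derivation:
Input: ((G,C,S),(Q,J),Z,(D,N));
Scanning left-to-right, naming '(' by encounter order:
  pos 0: '(' -> open internal node _0 (depth 1)
  pos 1: '(' -> open internal node _1 (depth 2)
  pos 7: ')' -> close internal node _1 (now at depth 1)
  pos 9: '(' -> open internal node _2 (depth 2)
  pos 13: ')' -> close internal node _2 (now at depth 1)
  pos 17: '(' -> open internal node _3 (depth 2)
  pos 21: ')' -> close internal node _3 (now at depth 1)
  pos 22: ')' -> close internal node _0 (now at depth 0)
Total internal nodes: 4
BFS adjacency from root:
  _0: _1 _2 Z _3
  _1: G C S
  _2: Q J
  _3: D N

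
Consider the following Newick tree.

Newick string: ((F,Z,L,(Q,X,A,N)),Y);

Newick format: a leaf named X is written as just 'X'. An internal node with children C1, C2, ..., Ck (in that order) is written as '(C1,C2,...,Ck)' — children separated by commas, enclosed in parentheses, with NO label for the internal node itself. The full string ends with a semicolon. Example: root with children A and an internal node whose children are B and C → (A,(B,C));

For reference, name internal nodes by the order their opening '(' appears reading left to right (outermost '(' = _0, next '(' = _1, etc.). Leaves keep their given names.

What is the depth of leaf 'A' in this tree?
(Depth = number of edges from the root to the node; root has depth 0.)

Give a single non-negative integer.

Answer: 3

Derivation:
Newick: ((F,Z,L,(Q,X,A,N)),Y);
Naming internals by '(' encounter order: outermost '(' = _0, next = _1, ...
Query node: A
Path from root: _0 -> _1 -> _2 -> A
Depth of A: 3 (number of edges from root)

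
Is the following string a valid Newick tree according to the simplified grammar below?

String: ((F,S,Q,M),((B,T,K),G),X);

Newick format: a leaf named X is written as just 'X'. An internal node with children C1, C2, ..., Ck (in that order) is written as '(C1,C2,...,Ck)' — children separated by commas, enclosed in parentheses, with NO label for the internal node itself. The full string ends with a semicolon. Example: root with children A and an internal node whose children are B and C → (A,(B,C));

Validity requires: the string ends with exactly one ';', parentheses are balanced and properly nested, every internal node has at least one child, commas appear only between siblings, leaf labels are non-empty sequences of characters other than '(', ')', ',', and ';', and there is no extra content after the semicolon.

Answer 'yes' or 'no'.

Input: ((F,S,Q,M),((B,T,K),G),X);
Paren balance: 4 '(' vs 4 ')' OK
Ends with single ';': True
Full parse: OK
Valid: True

Answer: yes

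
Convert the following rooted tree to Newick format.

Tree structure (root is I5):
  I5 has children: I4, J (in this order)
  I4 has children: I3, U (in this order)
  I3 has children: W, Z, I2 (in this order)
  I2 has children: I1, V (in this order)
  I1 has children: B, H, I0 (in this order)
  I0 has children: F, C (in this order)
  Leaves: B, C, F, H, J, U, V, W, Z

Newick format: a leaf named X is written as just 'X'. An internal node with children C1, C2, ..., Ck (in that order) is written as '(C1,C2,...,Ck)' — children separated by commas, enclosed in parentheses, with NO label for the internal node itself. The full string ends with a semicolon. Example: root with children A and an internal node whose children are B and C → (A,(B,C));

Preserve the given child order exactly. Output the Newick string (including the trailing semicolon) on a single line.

internal I5 with children ['I4', 'J']
  internal I4 with children ['I3', 'U']
    internal I3 with children ['W', 'Z', 'I2']
      leaf 'W' → 'W'
      leaf 'Z' → 'Z'
      internal I2 with children ['I1', 'V']
        internal I1 with children ['B', 'H', 'I0']
          leaf 'B' → 'B'
          leaf 'H' → 'H'
          internal I0 with children ['F', 'C']
            leaf 'F' → 'F'
            leaf 'C' → 'C'
          → '(F,C)'
        → '(B,H,(F,C))'
        leaf 'V' → 'V'
      → '((B,H,(F,C)),V)'
    → '(W,Z,((B,H,(F,C)),V))'
    leaf 'U' → 'U'
  → '((W,Z,((B,H,(F,C)),V)),U)'
  leaf 'J' → 'J'
→ '(((W,Z,((B,H,(F,C)),V)),U),J)'
Final: (((W,Z,((B,H,(F,C)),V)),U),J);

Answer: (((W,Z,((B,H,(F,C)),V)),U),J);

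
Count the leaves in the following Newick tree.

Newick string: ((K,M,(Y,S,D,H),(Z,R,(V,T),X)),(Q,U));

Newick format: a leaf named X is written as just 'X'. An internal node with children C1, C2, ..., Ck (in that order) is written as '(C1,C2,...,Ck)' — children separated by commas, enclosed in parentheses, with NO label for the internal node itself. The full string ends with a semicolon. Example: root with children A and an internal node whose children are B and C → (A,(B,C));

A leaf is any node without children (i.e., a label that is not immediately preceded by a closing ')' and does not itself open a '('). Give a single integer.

Newick: ((K,M,(Y,S,D,H),(Z,R,(V,T),X)),(Q,U));
Scan left-to-right; a leaf is any maximal label run not followed by '(':
  pos 2: leaf 'K' → count = 1
  pos 4: leaf 'M' → count = 2
  pos 7: leaf 'Y' → count = 3
  pos 9: leaf 'S' → count = 4
  pos 11: leaf 'D' → count = 5
  pos 13: leaf 'H' → count = 6
  pos 17: leaf 'Z' → count = 7
  pos 19: leaf 'R' → count = 8
  pos 22: leaf 'V' → count = 9
  pos 24: leaf 'T' → count = 10
  pos 27: leaf 'X' → count = 11
  pos 32: leaf 'Q' → count = 12
  pos 34: leaf 'U' → count = 13
Total leaves: 13

Answer: 13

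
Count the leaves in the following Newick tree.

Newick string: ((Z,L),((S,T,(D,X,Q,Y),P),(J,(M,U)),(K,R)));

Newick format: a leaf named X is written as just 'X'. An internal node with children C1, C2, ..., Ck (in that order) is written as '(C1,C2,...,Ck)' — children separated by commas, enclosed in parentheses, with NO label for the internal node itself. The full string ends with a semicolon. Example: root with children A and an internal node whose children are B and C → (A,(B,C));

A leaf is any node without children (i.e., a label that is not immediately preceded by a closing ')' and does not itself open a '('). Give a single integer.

Newick: ((Z,L),((S,T,(D,X,Q,Y),P),(J,(M,U)),(K,R)));
Scan left-to-right; a leaf is any maximal label run not followed by '(':
  pos 2: leaf 'Z' → count = 1
  pos 4: leaf 'L' → count = 2
  pos 9: leaf 'S' → count = 3
  pos 11: leaf 'T' → count = 4
  pos 14: leaf 'D' → count = 5
  pos 16: leaf 'X' → count = 6
  pos 18: leaf 'Q' → count = 7
  pos 20: leaf 'Y' → count = 8
  pos 23: leaf 'P' → count = 9
  pos 27: leaf 'J' → count = 10
  pos 30: leaf 'M' → count = 11
  pos 32: leaf 'U' → count = 12
  pos 37: leaf 'K' → count = 13
  pos 39: leaf 'R' → count = 14
Total leaves: 14

Answer: 14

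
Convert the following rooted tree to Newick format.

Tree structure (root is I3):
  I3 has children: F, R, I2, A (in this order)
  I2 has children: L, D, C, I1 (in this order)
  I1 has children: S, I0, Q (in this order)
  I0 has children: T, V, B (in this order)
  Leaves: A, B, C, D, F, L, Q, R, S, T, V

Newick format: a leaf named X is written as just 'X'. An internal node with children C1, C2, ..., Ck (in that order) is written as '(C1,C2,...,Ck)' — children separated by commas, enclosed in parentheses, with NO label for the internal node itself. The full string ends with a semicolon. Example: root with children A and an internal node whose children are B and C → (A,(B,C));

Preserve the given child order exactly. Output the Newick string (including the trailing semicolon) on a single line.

Answer: (F,R,(L,D,C,(S,(T,V,B),Q)),A);

Derivation:
internal I3 with children ['F', 'R', 'I2', 'A']
  leaf 'F' → 'F'
  leaf 'R' → 'R'
  internal I2 with children ['L', 'D', 'C', 'I1']
    leaf 'L' → 'L'
    leaf 'D' → 'D'
    leaf 'C' → 'C'
    internal I1 with children ['S', 'I0', 'Q']
      leaf 'S' → 'S'
      internal I0 with children ['T', 'V', 'B']
        leaf 'T' → 'T'
        leaf 'V' → 'V'
        leaf 'B' → 'B'
      → '(T,V,B)'
      leaf 'Q' → 'Q'
    → '(S,(T,V,B),Q)'
  → '(L,D,C,(S,(T,V,B),Q))'
  leaf 'A' → 'A'
→ '(F,R,(L,D,C,(S,(T,V,B),Q)),A)'
Final: (F,R,(L,D,C,(S,(T,V,B),Q)),A);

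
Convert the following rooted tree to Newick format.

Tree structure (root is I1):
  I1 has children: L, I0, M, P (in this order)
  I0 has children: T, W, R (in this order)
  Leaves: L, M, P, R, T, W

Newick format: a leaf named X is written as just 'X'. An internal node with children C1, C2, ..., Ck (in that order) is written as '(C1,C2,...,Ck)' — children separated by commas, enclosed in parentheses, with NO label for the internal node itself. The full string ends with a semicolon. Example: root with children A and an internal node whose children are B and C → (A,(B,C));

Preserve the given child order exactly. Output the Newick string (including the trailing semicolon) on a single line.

Answer: (L,(T,W,R),M,P);

Derivation:
internal I1 with children ['L', 'I0', 'M', 'P']
  leaf 'L' → 'L'
  internal I0 with children ['T', 'W', 'R']
    leaf 'T' → 'T'
    leaf 'W' → 'W'
    leaf 'R' → 'R'
  → '(T,W,R)'
  leaf 'M' → 'M'
  leaf 'P' → 'P'
→ '(L,(T,W,R),M,P)'
Final: (L,(T,W,R),M,P);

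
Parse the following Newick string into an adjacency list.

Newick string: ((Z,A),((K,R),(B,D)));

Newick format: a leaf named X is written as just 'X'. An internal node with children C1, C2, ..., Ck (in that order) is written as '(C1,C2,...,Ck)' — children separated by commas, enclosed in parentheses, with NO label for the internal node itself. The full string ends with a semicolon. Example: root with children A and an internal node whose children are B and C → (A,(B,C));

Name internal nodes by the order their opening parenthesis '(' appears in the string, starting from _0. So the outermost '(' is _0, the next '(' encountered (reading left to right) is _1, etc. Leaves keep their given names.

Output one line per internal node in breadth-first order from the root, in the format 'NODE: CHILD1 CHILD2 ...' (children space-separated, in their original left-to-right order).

Answer: _0: _1 _2
_1: Z A
_2: _3 _4
_3: K R
_4: B D

Derivation:
Input: ((Z,A),((K,R),(B,D)));
Scanning left-to-right, naming '(' by encounter order:
  pos 0: '(' -> open internal node _0 (depth 1)
  pos 1: '(' -> open internal node _1 (depth 2)
  pos 5: ')' -> close internal node _1 (now at depth 1)
  pos 7: '(' -> open internal node _2 (depth 2)
  pos 8: '(' -> open internal node _3 (depth 3)
  pos 12: ')' -> close internal node _3 (now at depth 2)
  pos 14: '(' -> open internal node _4 (depth 3)
  pos 18: ')' -> close internal node _4 (now at depth 2)
  pos 19: ')' -> close internal node _2 (now at depth 1)
  pos 20: ')' -> close internal node _0 (now at depth 0)
Total internal nodes: 5
BFS adjacency from root:
  _0: _1 _2
  _1: Z A
  _2: _3 _4
  _3: K R
  _4: B D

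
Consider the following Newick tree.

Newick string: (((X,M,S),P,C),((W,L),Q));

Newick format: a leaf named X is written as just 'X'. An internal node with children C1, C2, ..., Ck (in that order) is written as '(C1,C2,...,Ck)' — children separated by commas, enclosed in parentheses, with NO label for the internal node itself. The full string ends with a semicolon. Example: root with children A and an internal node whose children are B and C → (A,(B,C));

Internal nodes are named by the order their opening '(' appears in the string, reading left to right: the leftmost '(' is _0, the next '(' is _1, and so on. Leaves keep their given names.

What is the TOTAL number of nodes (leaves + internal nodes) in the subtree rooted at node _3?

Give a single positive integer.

Newick: (((X,M,S),P,C),((W,L),Q));
Locate _3: it is the '(' at position 15 (the 4th '(' reading left to right).
Query: subtree rooted at _3
_3: subtree_size = 1 + 4
  _4: subtree_size = 1 + 2
    W: subtree_size = 1 + 0
    L: subtree_size = 1 + 0
  Q: subtree_size = 1 + 0
Total subtree size of _3: 5

Answer: 5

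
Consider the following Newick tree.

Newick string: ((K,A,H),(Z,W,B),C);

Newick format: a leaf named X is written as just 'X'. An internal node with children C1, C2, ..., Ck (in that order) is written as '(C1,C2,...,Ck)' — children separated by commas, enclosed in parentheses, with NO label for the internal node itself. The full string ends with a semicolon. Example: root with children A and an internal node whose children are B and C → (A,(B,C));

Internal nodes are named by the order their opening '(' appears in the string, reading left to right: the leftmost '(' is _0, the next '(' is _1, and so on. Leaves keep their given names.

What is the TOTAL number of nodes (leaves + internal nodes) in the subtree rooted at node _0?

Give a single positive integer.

Answer: 10

Derivation:
Newick: ((K,A,H),(Z,W,B),C);
Locate _0: it is the '(' at position 0 (the 1st '(' reading left to right).
Query: subtree rooted at _0
_0: subtree_size = 1 + 9
  _1: subtree_size = 1 + 3
    K: subtree_size = 1 + 0
    A: subtree_size = 1 + 0
    H: subtree_size = 1 + 0
  _2: subtree_size = 1 + 3
    Z: subtree_size = 1 + 0
    W: subtree_size = 1 + 0
    B: subtree_size = 1 + 0
  C: subtree_size = 1 + 0
Total subtree size of _0: 10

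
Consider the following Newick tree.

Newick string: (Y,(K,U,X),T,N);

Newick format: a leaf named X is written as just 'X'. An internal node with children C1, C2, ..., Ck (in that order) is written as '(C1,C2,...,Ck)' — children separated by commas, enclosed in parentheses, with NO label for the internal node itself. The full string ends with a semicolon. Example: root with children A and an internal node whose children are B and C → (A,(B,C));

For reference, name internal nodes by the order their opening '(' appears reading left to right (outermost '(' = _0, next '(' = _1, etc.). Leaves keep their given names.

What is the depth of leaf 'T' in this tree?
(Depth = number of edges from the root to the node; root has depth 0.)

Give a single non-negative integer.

Answer: 1

Derivation:
Newick: (Y,(K,U,X),T,N);
Naming internals by '(' encounter order: outermost '(' = _0, next = _1, ...
Query node: T
Path from root: _0 -> T
Depth of T: 1 (number of edges from root)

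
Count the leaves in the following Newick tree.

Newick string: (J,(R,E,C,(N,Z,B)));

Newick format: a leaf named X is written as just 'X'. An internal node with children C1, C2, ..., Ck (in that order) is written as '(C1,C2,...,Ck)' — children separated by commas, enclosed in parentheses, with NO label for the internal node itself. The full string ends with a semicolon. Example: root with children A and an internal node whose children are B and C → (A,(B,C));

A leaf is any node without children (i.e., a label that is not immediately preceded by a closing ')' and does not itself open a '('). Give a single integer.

Answer: 7

Derivation:
Newick: (J,(R,E,C,(N,Z,B)));
Scan left-to-right; a leaf is any maximal label run not followed by '(':
  pos 1: leaf 'J' → count = 1
  pos 4: leaf 'R' → count = 2
  pos 6: leaf 'E' → count = 3
  pos 8: leaf 'C' → count = 4
  pos 11: leaf 'N' → count = 5
  pos 13: leaf 'Z' → count = 6
  pos 15: leaf 'B' → count = 7
Total leaves: 7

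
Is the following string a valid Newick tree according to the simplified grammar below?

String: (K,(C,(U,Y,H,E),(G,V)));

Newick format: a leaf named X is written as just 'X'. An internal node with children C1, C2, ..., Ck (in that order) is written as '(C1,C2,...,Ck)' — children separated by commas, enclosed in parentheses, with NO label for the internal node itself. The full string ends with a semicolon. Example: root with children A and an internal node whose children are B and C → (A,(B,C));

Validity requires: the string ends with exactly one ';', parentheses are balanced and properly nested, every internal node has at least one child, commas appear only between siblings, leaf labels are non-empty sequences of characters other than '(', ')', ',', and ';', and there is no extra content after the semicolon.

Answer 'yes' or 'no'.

Answer: yes

Derivation:
Input: (K,(C,(U,Y,H,E),(G,V)));
Paren balance: 4 '(' vs 4 ')' OK
Ends with single ';': True
Full parse: OK
Valid: True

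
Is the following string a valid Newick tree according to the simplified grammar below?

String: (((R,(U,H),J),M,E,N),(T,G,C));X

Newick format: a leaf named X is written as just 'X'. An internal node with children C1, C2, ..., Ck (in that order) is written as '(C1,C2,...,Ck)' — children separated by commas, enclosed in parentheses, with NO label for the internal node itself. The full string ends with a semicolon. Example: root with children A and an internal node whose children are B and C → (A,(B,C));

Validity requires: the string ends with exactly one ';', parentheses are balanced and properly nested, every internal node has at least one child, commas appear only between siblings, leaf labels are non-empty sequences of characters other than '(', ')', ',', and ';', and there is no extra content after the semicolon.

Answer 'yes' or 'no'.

Input: (((R,(U,H),J),M,E,N),(T,G,C));X
Paren balance: 5 '(' vs 5 ')' OK
Ends with single ';': False
Full parse: FAILS (must end with ;)
Valid: False

Answer: no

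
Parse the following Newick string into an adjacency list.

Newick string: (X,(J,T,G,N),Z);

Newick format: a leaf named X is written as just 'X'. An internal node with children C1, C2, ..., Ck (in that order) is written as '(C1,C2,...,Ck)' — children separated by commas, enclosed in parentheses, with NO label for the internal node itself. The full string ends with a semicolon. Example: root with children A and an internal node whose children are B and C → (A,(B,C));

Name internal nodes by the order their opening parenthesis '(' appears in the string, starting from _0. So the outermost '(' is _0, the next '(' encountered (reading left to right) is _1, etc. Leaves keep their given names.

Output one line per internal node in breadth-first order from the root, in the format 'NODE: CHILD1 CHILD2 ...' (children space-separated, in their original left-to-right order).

Input: (X,(J,T,G,N),Z);
Scanning left-to-right, naming '(' by encounter order:
  pos 0: '(' -> open internal node _0 (depth 1)
  pos 3: '(' -> open internal node _1 (depth 2)
  pos 11: ')' -> close internal node _1 (now at depth 1)
  pos 14: ')' -> close internal node _0 (now at depth 0)
Total internal nodes: 2
BFS adjacency from root:
  _0: X _1 Z
  _1: J T G N

Answer: _0: X _1 Z
_1: J T G N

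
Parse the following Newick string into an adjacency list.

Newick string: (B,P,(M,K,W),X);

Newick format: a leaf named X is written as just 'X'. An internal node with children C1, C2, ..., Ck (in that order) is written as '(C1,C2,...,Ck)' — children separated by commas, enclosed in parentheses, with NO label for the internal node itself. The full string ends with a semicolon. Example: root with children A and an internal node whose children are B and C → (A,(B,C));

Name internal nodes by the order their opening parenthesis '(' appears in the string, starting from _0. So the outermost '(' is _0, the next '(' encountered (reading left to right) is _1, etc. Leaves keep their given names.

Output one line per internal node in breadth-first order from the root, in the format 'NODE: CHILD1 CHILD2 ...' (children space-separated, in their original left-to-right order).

Answer: _0: B P _1 X
_1: M K W

Derivation:
Input: (B,P,(M,K,W),X);
Scanning left-to-right, naming '(' by encounter order:
  pos 0: '(' -> open internal node _0 (depth 1)
  pos 5: '(' -> open internal node _1 (depth 2)
  pos 11: ')' -> close internal node _1 (now at depth 1)
  pos 14: ')' -> close internal node _0 (now at depth 0)
Total internal nodes: 2
BFS adjacency from root:
  _0: B P _1 X
  _1: M K W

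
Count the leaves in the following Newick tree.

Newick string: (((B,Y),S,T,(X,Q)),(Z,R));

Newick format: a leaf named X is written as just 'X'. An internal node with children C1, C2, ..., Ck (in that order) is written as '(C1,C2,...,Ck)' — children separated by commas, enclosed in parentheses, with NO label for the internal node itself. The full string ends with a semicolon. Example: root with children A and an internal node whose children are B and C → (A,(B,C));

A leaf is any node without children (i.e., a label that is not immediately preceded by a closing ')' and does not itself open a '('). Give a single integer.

Newick: (((B,Y),S,T,(X,Q)),(Z,R));
Scan left-to-right; a leaf is any maximal label run not followed by '(':
  pos 3: leaf 'B' → count = 1
  pos 5: leaf 'Y' → count = 2
  pos 8: leaf 'S' → count = 3
  pos 10: leaf 'T' → count = 4
  pos 13: leaf 'X' → count = 5
  pos 15: leaf 'Q' → count = 6
  pos 20: leaf 'Z' → count = 7
  pos 22: leaf 'R' → count = 8
Total leaves: 8

Answer: 8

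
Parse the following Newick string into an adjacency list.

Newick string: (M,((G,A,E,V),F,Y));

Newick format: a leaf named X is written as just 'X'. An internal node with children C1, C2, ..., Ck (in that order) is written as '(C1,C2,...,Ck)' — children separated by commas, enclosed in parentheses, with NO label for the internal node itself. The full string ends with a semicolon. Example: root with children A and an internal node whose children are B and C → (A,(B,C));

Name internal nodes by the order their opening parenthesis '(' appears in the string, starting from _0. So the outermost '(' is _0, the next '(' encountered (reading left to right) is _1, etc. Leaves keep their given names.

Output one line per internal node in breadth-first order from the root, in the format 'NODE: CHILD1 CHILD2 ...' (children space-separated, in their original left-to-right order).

Input: (M,((G,A,E,V),F,Y));
Scanning left-to-right, naming '(' by encounter order:
  pos 0: '(' -> open internal node _0 (depth 1)
  pos 3: '(' -> open internal node _1 (depth 2)
  pos 4: '(' -> open internal node _2 (depth 3)
  pos 12: ')' -> close internal node _2 (now at depth 2)
  pos 17: ')' -> close internal node _1 (now at depth 1)
  pos 18: ')' -> close internal node _0 (now at depth 0)
Total internal nodes: 3
BFS adjacency from root:
  _0: M _1
  _1: _2 F Y
  _2: G A E V

Answer: _0: M _1
_1: _2 F Y
_2: G A E V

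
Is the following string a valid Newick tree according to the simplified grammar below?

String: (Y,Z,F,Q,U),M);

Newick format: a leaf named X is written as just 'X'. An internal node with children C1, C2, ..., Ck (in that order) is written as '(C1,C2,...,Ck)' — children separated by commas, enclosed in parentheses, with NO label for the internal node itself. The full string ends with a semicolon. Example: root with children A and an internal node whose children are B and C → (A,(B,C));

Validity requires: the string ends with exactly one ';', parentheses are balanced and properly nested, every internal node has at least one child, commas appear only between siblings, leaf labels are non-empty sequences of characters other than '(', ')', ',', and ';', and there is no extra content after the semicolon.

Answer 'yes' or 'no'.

Answer: no

Derivation:
Input: (Y,Z,F,Q,U),M);
Paren balance: 1 '(' vs 2 ')' MISMATCH
Ends with single ';': True
Full parse: FAILS (extra content after tree at pos 11)
Valid: False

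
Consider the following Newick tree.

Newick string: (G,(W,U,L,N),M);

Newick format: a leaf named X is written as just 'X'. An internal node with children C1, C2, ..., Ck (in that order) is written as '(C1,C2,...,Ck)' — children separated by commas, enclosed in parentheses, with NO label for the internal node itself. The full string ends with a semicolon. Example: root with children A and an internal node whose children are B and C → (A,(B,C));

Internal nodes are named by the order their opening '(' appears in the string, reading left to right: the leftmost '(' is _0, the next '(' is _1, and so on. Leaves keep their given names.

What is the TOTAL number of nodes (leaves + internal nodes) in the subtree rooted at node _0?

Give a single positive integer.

Answer: 8

Derivation:
Newick: (G,(W,U,L,N),M);
Locate _0: it is the '(' at position 0 (the 1st '(' reading left to right).
Query: subtree rooted at _0
_0: subtree_size = 1 + 7
  G: subtree_size = 1 + 0
  _1: subtree_size = 1 + 4
    W: subtree_size = 1 + 0
    U: subtree_size = 1 + 0
    L: subtree_size = 1 + 0
    N: subtree_size = 1 + 0
  M: subtree_size = 1 + 0
Total subtree size of _0: 8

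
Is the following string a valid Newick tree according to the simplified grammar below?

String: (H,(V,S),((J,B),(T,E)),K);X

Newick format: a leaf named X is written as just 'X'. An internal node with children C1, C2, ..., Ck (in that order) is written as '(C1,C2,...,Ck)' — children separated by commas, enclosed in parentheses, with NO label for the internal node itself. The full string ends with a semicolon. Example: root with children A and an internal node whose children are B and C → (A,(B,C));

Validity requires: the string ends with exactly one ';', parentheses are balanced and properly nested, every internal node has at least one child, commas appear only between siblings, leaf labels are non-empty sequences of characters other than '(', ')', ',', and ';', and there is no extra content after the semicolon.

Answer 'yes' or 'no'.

Answer: no

Derivation:
Input: (H,(V,S),((J,B),(T,E)),K);X
Paren balance: 5 '(' vs 5 ')' OK
Ends with single ';': False
Full parse: FAILS (must end with ;)
Valid: False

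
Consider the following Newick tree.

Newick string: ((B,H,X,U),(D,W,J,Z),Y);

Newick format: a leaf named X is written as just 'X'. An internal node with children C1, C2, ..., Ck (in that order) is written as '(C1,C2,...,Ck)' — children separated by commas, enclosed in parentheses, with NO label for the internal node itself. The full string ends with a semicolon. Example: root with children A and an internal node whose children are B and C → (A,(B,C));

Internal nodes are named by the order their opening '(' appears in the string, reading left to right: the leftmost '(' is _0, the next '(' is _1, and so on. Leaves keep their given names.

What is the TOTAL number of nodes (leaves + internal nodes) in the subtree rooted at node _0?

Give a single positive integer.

Newick: ((B,H,X,U),(D,W,J,Z),Y);
Locate _0: it is the '(' at position 0 (the 1st '(' reading left to right).
Query: subtree rooted at _0
_0: subtree_size = 1 + 11
  _1: subtree_size = 1 + 4
    B: subtree_size = 1 + 0
    H: subtree_size = 1 + 0
    X: subtree_size = 1 + 0
    U: subtree_size = 1 + 0
  _2: subtree_size = 1 + 4
    D: subtree_size = 1 + 0
    W: subtree_size = 1 + 0
    J: subtree_size = 1 + 0
    Z: subtree_size = 1 + 0
  Y: subtree_size = 1 + 0
Total subtree size of _0: 12

Answer: 12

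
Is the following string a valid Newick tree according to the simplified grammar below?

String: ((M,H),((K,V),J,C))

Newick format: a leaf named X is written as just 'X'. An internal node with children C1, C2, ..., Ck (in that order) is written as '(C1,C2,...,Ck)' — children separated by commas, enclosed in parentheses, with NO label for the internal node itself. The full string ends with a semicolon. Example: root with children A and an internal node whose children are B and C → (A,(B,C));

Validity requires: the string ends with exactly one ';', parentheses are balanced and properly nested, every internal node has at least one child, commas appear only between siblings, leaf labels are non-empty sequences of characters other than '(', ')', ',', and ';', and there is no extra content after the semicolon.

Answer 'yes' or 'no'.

Input: ((M,H),((K,V),J,C))
Paren balance: 4 '(' vs 4 ')' OK
Ends with single ';': False
Full parse: FAILS (must end with ;)
Valid: False

Answer: no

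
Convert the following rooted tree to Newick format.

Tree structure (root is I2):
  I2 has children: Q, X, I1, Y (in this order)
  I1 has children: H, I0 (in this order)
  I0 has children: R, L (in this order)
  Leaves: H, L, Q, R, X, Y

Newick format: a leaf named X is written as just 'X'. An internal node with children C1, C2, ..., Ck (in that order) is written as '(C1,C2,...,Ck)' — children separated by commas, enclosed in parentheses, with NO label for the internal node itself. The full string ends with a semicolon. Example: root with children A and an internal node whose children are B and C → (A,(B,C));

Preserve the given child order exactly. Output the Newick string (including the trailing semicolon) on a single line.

Answer: (Q,X,(H,(R,L)),Y);

Derivation:
internal I2 with children ['Q', 'X', 'I1', 'Y']
  leaf 'Q' → 'Q'
  leaf 'X' → 'X'
  internal I1 with children ['H', 'I0']
    leaf 'H' → 'H'
    internal I0 with children ['R', 'L']
      leaf 'R' → 'R'
      leaf 'L' → 'L'
    → '(R,L)'
  → '(H,(R,L))'
  leaf 'Y' → 'Y'
→ '(Q,X,(H,(R,L)),Y)'
Final: (Q,X,(H,(R,L)),Y);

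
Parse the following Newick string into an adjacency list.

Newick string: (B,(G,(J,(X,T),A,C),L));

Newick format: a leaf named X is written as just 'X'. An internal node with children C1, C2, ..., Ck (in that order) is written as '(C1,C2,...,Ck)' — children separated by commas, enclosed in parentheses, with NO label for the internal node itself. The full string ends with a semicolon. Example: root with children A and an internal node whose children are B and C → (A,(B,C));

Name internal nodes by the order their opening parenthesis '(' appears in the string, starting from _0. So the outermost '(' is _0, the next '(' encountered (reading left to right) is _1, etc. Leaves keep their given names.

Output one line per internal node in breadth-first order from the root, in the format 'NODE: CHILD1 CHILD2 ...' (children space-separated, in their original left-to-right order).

Input: (B,(G,(J,(X,T),A,C),L));
Scanning left-to-right, naming '(' by encounter order:
  pos 0: '(' -> open internal node _0 (depth 1)
  pos 3: '(' -> open internal node _1 (depth 2)
  pos 6: '(' -> open internal node _2 (depth 3)
  pos 9: '(' -> open internal node _3 (depth 4)
  pos 13: ')' -> close internal node _3 (now at depth 3)
  pos 18: ')' -> close internal node _2 (now at depth 2)
  pos 21: ')' -> close internal node _1 (now at depth 1)
  pos 22: ')' -> close internal node _0 (now at depth 0)
Total internal nodes: 4
BFS adjacency from root:
  _0: B _1
  _1: G _2 L
  _2: J _3 A C
  _3: X T

Answer: _0: B _1
_1: G _2 L
_2: J _3 A C
_3: X T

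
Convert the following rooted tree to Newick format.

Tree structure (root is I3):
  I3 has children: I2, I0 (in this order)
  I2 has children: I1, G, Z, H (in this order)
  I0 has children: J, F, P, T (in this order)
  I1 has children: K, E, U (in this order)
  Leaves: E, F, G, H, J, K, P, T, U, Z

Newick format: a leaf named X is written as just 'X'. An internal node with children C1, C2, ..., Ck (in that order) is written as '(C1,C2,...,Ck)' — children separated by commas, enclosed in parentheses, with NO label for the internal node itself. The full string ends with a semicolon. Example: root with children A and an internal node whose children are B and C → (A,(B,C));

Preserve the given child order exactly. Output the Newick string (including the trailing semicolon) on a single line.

Answer: (((K,E,U),G,Z,H),(J,F,P,T));

Derivation:
internal I3 with children ['I2', 'I0']
  internal I2 with children ['I1', 'G', 'Z', 'H']
    internal I1 with children ['K', 'E', 'U']
      leaf 'K' → 'K'
      leaf 'E' → 'E'
      leaf 'U' → 'U'
    → '(K,E,U)'
    leaf 'G' → 'G'
    leaf 'Z' → 'Z'
    leaf 'H' → 'H'
  → '((K,E,U),G,Z,H)'
  internal I0 with children ['J', 'F', 'P', 'T']
    leaf 'J' → 'J'
    leaf 'F' → 'F'
    leaf 'P' → 'P'
    leaf 'T' → 'T'
  → '(J,F,P,T)'
→ '(((K,E,U),G,Z,H),(J,F,P,T))'
Final: (((K,E,U),G,Z,H),(J,F,P,T));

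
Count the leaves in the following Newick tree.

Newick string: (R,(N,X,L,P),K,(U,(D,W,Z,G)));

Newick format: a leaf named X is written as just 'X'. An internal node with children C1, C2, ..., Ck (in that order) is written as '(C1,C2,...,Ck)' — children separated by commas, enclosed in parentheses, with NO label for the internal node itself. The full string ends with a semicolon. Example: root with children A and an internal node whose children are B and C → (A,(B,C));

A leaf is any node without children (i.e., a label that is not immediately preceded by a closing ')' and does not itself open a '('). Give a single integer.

Newick: (R,(N,X,L,P),K,(U,(D,W,Z,G)));
Scan left-to-right; a leaf is any maximal label run not followed by '(':
  pos 1: leaf 'R' → count = 1
  pos 4: leaf 'N' → count = 2
  pos 6: leaf 'X' → count = 3
  pos 8: leaf 'L' → count = 4
  pos 10: leaf 'P' → count = 5
  pos 13: leaf 'K' → count = 6
  pos 16: leaf 'U' → count = 7
  pos 19: leaf 'D' → count = 8
  pos 21: leaf 'W' → count = 9
  pos 23: leaf 'Z' → count = 10
  pos 25: leaf 'G' → count = 11
Total leaves: 11

Answer: 11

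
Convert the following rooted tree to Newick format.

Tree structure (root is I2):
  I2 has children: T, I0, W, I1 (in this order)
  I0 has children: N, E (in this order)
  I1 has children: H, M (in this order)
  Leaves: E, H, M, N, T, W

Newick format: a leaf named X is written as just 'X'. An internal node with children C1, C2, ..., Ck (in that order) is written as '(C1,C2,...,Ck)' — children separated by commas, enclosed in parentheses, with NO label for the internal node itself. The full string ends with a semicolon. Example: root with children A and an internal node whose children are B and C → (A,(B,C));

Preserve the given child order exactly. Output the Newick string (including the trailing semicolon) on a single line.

internal I2 with children ['T', 'I0', 'W', 'I1']
  leaf 'T' → 'T'
  internal I0 with children ['N', 'E']
    leaf 'N' → 'N'
    leaf 'E' → 'E'
  → '(N,E)'
  leaf 'W' → 'W'
  internal I1 with children ['H', 'M']
    leaf 'H' → 'H'
    leaf 'M' → 'M'
  → '(H,M)'
→ '(T,(N,E),W,(H,M))'
Final: (T,(N,E),W,(H,M));

Answer: (T,(N,E),W,(H,M));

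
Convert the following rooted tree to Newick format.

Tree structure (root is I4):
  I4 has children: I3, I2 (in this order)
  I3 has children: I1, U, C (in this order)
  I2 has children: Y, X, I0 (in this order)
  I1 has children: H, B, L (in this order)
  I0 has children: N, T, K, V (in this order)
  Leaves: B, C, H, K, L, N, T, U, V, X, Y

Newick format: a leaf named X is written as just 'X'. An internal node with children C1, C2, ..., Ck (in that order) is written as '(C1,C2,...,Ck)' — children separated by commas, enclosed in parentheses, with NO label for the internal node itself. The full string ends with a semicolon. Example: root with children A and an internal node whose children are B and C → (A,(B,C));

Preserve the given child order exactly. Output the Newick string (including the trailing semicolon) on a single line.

internal I4 with children ['I3', 'I2']
  internal I3 with children ['I1', 'U', 'C']
    internal I1 with children ['H', 'B', 'L']
      leaf 'H' → 'H'
      leaf 'B' → 'B'
      leaf 'L' → 'L'
    → '(H,B,L)'
    leaf 'U' → 'U'
    leaf 'C' → 'C'
  → '((H,B,L),U,C)'
  internal I2 with children ['Y', 'X', 'I0']
    leaf 'Y' → 'Y'
    leaf 'X' → 'X'
    internal I0 with children ['N', 'T', 'K', 'V']
      leaf 'N' → 'N'
      leaf 'T' → 'T'
      leaf 'K' → 'K'
      leaf 'V' → 'V'
    → '(N,T,K,V)'
  → '(Y,X,(N,T,K,V))'
→ '(((H,B,L),U,C),(Y,X,(N,T,K,V)))'
Final: (((H,B,L),U,C),(Y,X,(N,T,K,V)));

Answer: (((H,B,L),U,C),(Y,X,(N,T,K,V)));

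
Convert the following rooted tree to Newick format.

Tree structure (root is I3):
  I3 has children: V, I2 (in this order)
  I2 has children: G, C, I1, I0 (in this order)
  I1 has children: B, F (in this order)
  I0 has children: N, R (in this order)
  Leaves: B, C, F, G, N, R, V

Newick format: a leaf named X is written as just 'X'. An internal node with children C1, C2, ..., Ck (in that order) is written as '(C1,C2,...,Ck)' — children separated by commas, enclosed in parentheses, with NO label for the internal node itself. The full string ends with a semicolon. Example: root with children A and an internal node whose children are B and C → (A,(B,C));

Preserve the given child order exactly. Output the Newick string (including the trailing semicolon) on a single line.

internal I3 with children ['V', 'I2']
  leaf 'V' → 'V'
  internal I2 with children ['G', 'C', 'I1', 'I0']
    leaf 'G' → 'G'
    leaf 'C' → 'C'
    internal I1 with children ['B', 'F']
      leaf 'B' → 'B'
      leaf 'F' → 'F'
    → '(B,F)'
    internal I0 with children ['N', 'R']
      leaf 'N' → 'N'
      leaf 'R' → 'R'
    → '(N,R)'
  → '(G,C,(B,F),(N,R))'
→ '(V,(G,C,(B,F),(N,R)))'
Final: (V,(G,C,(B,F),(N,R)));

Answer: (V,(G,C,(B,F),(N,R)));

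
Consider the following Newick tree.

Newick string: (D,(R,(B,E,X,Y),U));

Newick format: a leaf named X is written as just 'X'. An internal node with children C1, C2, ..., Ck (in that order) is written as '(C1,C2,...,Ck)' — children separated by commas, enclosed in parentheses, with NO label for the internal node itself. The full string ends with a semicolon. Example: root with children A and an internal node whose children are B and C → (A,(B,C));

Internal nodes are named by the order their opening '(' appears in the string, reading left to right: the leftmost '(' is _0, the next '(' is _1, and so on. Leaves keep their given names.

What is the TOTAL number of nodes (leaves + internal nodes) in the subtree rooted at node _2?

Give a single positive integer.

Answer: 5

Derivation:
Newick: (D,(R,(B,E,X,Y),U));
Locate _2: it is the '(' at position 6 (the 3rd '(' reading left to right).
Query: subtree rooted at _2
_2: subtree_size = 1 + 4
  B: subtree_size = 1 + 0
  E: subtree_size = 1 + 0
  X: subtree_size = 1 + 0
  Y: subtree_size = 1 + 0
Total subtree size of _2: 5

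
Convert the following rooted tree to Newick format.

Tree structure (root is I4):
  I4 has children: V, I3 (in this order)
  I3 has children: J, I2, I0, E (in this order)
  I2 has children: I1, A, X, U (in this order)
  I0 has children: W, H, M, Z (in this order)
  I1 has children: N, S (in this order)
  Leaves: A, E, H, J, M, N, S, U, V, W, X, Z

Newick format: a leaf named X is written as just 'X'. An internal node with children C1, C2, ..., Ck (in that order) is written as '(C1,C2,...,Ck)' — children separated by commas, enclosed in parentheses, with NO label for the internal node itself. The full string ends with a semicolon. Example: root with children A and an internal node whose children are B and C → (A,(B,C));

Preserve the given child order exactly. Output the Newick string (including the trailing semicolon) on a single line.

Answer: (V,(J,((N,S),A,X,U),(W,H,M,Z),E));

Derivation:
internal I4 with children ['V', 'I3']
  leaf 'V' → 'V'
  internal I3 with children ['J', 'I2', 'I0', 'E']
    leaf 'J' → 'J'
    internal I2 with children ['I1', 'A', 'X', 'U']
      internal I1 with children ['N', 'S']
        leaf 'N' → 'N'
        leaf 'S' → 'S'
      → '(N,S)'
      leaf 'A' → 'A'
      leaf 'X' → 'X'
      leaf 'U' → 'U'
    → '((N,S),A,X,U)'
    internal I0 with children ['W', 'H', 'M', 'Z']
      leaf 'W' → 'W'
      leaf 'H' → 'H'
      leaf 'M' → 'M'
      leaf 'Z' → 'Z'
    → '(W,H,M,Z)'
    leaf 'E' → 'E'
  → '(J,((N,S),A,X,U),(W,H,M,Z),E)'
→ '(V,(J,((N,S),A,X,U),(W,H,M,Z),E))'
Final: (V,(J,((N,S),A,X,U),(W,H,M,Z),E));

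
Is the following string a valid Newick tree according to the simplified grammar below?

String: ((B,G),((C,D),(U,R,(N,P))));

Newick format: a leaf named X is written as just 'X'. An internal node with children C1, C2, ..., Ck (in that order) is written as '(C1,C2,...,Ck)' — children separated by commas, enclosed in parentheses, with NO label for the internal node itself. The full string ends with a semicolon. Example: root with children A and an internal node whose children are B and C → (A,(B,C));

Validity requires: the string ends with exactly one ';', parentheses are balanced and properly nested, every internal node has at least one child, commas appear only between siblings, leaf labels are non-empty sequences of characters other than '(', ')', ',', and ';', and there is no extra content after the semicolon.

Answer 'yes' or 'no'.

Answer: yes

Derivation:
Input: ((B,G),((C,D),(U,R,(N,P))));
Paren balance: 6 '(' vs 6 ')' OK
Ends with single ';': True
Full parse: OK
Valid: True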